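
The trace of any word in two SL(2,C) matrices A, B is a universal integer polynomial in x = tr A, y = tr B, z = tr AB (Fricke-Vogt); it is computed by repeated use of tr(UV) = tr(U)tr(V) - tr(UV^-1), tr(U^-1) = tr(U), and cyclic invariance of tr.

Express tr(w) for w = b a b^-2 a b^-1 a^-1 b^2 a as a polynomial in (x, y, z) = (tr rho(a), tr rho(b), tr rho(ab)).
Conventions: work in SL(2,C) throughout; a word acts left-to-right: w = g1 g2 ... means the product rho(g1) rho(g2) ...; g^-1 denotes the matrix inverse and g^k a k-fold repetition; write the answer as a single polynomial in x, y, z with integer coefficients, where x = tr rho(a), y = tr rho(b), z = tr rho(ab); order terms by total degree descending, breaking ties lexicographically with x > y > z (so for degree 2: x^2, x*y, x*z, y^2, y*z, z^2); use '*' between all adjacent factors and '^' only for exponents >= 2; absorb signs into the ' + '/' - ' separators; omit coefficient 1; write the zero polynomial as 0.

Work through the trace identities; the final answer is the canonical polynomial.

-x^2*y^4*z^2 + x^3*y^3*z + x*y^5*z + 2*x*y^3*z^3 - y^4*z^2 - y^2*z^4 - x^3*y*z - 5*x*y^3*z - x*y*z^3 + 4*y^2*z^2 + 4*x*y*z + x^2 - 2

tr(b a b a) = tr(b a) tr(b a) - tr(1)   [split at a repeated b] = z^2 - 2
tr(b a b) = tr(b) tr(a b) - tr(a)   [square of b] = y*z - x
apply: tr(a b a^2 b) = tr(a) tr(b a b a) - tr(b a b)   [square of a] = x*z^2 - y*z - x
apply: tr(a b a) = tr(a) tr(b a) - tr(b)   [square of a] = x*z - y
tr(a b a^2) = tr(a) tr(a b a) - tr(a b)   [square of a] = x^2*z - x*y - z
apply: tr(a b a^2 b^2) = tr(b) tr(a b a^2 b) - tr(a b a^2)   [square of b] = x*y*z^2 - x^2*z - y^2*z + z
use: tr(b^2 a b a^2 b) = tr(b) tr(a b a^2 b^2) - tr(a b a^2 b)   [square of b] = x*y^2*z^2 - x^2*y*z - y^3*z - x*z^2 + 2*y*z + x
use: tr(a b a b a b) = tr(b a) tr(b a b a) - tr(b^-1 a^-1)   [split at a repeated b] = z^3 - 3*z
apply: tr(b a b^2 a b a) = tr(b) tr(a b a b a b) - tr(a b a b a)   [square of b] = y*z^3 - x*z^2 - 2*y*z + x
tr(a b^2 a b) = tr(b) tr(a b a b) - tr(a b a)   [square of b] = y*z^2 - x*z - y
apply: tr(b^2) = tr(b) tr(b) - tr(1)   [square of b] = y^2 - 2
use: tr(a b^2 a) = tr(a) tr(b^2 a) - tr(b^2)   [square of a] = x*y*z - x^2 - y^2 + 2
use: tr(b a b^2 a b) = tr(b) tr(a b^2 a b) - tr(a b^2 a)   [square of b] = y^2*z^2 - 2*x*y*z + x^2 - 2
use: tr(b^2 a b a^2 b a) = tr(a) tr(b a b^2 a b a) - tr(b a b^2 a b)   [square of a] = x*y*z^3 - x^2*z^2 - y^2*z^2 + 2
tr(a b a^-1 b^2 a b a) = tr(b^2 a b a^2 b) tr(a) - tr(b^2 a b a^2 b a)   [inverse elimination on a] = x^2*y^2*z^2 - x^3*y*z - x*y^3*z - x*y*z^3 + y^2*z^2 + 2*x*y*z + x^2 - 2
use: tr(b^2 a b a b a b) = tr(b) tr(b a b a b a b) - tr(b a b a b a)   [square of b] = y^2*z^3 - x*y*z^2 - 2*y^2*z - z^3 + x*y + 3*z
apply: tr(a b a b a b a b) = tr(a b a b a b) tr(a b) - tr(b a b a)   [split at a repeated a] = z^4 - 4*z^2 + 2
use: tr(a b a b a b a) = tr(a) tr(b a b a b a) - tr(b a b a b)   [square of a] = x*z^3 - y*z^2 - 2*x*z + y
tr(b^2 a b a b a b a) = tr(b) tr(a b a b a b a b) - tr(a b a b a b a)   [square of b] = y*z^4 - x*z^3 - 3*y*z^2 + 2*x*z + y
tr(a b a^-1 b^2 a b a b) = tr(b^2 a b a b a b) tr(a) - tr(b^2 a b a b a b a)   [inverse elimination on a] = x*y^2*z^3 - x^2*y*z^2 - y*z^4 - 2*x*y^2*z + x^2*y + 3*y*z^2 + x*z - y
apply: tr(a^-1 b^2 a b a b^-1 a b) = tr(a b a^-1 b^2 a b a) tr(b) - tr(a b a^-1 b^2 a b a b)   [inverse elimination on b] = x^2*y^3*z^2 - x^3*y^2*z - x*y^4*z - 2*x*y^2*z^3 + x^2*y*z^2 + y^3*z^2 + y*z^4 + 4*x*y^2*z - 3*y*z^2 - x*z - y
use: tr(b^-1 a b^-1 a^-1 b^2 a b a) = tr(a^-1 b^2 a b a b^-1 a) tr(b) - tr(a^-1 b^2 a b a b^-1 a b)   [inverse elimination on b] = -x^2*y^3*z^2 + x^3*y^2*z + x*y^4*z + 2*x*y^2*z^3 - x^2*y*z^2 - y^3*z^2 - y*z^4 - 4*x*y^2*z + 4*y*z^2 + x*z - y
tr(a b^-1 a^-1 b^2 a b a) = tr(a^-1 b^2 a b a^2) tr(b) - tr(a^-1 b^2 a b a^2 b)   [inverse elimination on b] = -x^2*y^2*z^2 + x^3*y*z + x*y^3*z + x*y*z^3 - 3*x*y*z - x^2 - y^2 + 2
tr(b a b^-2 a b^-1 a^-1 b^2 a) = tr(b^-1 a b^-1 a^-1 b^2 a b a) tr(b) - tr(b^-1 a b^-1 a^-1 b^2 a b a b)   [inverse elimination on b] = -x^2*y^4*z^2 + x^3*y^3*z + x*y^5*z + 2*x*y^3*z^3 - y^4*z^2 - y^2*z^4 - x^3*y*z - 5*x*y^3*z - x*y*z^3 + 4*y^2*z^2 + 4*x*y*z + x^2 - 2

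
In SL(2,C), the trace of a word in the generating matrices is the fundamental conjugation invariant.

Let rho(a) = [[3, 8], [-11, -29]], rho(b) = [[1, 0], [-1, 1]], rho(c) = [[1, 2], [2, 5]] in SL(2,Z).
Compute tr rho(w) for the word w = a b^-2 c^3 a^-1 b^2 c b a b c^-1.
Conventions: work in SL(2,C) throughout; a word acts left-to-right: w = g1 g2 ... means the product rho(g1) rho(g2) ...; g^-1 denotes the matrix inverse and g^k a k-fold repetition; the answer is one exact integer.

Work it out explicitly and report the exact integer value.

rho(a) = [[3, 8], [-11, -29]]
... * rho(b^-1) = [[1, 0], [1, 1]]  ->  [[11, 8], [-40, -29]]
... * rho(b^-1) = [[1, 0], [1, 1]]  ->  [[19, 8], [-69, -29]]
... * rho(c) = [[1, 2], [2, 5]]  ->  [[35, 78], [-127, -283]]
... * rho(c) = [[1, 2], [2, 5]]  ->  [[191, 460], [-693, -1669]]
... * rho(c) = [[1, 2], [2, 5]]  ->  [[1111, 2682], [-4031, -9731]]
... * rho(a^-1) = [[-29, -8], [11, 3]]  ->  [[-2717, -842], [9858, 3055]]
... * rho(b) = [[1, 0], [-1, 1]]  ->  [[-1875, -842], [6803, 3055]]
... * rho(b) = [[1, 0], [-1, 1]]  ->  [[-1033, -842], [3748, 3055]]
... * rho(c) = [[1, 2], [2, 5]]  ->  [[-2717, -6276], [9858, 22771]]
... * rho(b) = [[1, 0], [-1, 1]]  ->  [[3559, -6276], [-12913, 22771]]
... * rho(a) = [[3, 8], [-11, -29]]  ->  [[79713, 210476], [-289220, -763663]]
... * rho(b) = [[1, 0], [-1, 1]]  ->  [[-130763, 210476], [474443, -763663]]
... * rho(c^-1) = [[5, -2], [-2, 1]]  ->  [[-1074767, 472002], [3899541, -1712549]]
tr = -1074767 + -1712549 = -2787316

-2787316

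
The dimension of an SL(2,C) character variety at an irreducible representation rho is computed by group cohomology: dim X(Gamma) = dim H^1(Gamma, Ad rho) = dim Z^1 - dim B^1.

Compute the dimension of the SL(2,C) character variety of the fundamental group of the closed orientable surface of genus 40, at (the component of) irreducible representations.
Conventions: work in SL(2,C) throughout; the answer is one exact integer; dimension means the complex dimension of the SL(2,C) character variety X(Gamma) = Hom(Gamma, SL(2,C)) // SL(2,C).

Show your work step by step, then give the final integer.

234

pi_1 of the closed genus-40 surface has 80 generators bound by the single product-of-commutators relator.
Unconstrained cocycle data is one sl_2 vector per generator (240 dimensions), cut by the relator condition d_2(z) = 0.
H^2 = coker(d_2) is dual to H^0 = 0 at irreducible rho (Poincare duality), so d_2 is onto: dim Z^1 = 237.
dim B^1 = 3 (coboundaries, injective at irreducible rho).
dim X = dim H^1 = 237 - 3 = 234.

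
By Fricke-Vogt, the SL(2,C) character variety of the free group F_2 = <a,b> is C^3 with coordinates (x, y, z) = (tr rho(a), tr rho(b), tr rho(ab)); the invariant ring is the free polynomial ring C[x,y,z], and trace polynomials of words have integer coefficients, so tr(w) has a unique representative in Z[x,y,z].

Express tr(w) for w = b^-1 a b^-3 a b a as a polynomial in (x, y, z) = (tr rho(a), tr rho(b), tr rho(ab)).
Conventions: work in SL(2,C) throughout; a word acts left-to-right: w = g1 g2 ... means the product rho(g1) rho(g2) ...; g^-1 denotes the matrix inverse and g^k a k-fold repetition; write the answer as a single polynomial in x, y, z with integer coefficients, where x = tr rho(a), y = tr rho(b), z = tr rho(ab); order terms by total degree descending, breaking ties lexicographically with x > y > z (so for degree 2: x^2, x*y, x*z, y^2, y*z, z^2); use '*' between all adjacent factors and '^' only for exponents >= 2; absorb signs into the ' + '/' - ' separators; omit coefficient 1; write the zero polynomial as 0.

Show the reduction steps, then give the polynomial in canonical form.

next, tr(b a^2) = tr(a)*tr(b a) - tr(b) = x*z - y
tr(a b a^2) = tr(a)*tr(b a^2) - tr(b a) = x^2*z - x*y - z
tr(b a b a) = tr(a b)*tr(a b) - tr(1) = z^2 - 2
and tr(b a b) = tr(b)*tr(a b) - tr(a) = y*z - x
tr(a b a^2 b) = tr(a)*tr(b a b a) - tr(b a b) = x*z^2 - y*z - x
and tr(b^-1 a b a^2) = tr(a b a^2)*tr(b) - tr(a b a^2 b) = x^2*y*z - x*y^2 - x*z^2 + x
and tr(a b^-2 a b a) = tr(b^-1 a b a^2)*tr(b) - tr(b^-1 a b a^2 b) = x^2*y^2*z - x*y^3 - x*y*z^2 - x^2*z + 2*x*y + z
tr(a b a b a b) = tr(b a)*tr(b a b a) - tr(b^-1 a^-1) = z^3 - 3*z
tr(a b a b a b^-1) = tr(a b a b a)*tr(b) - tr(a b a b a b) = x*y*z^2 - y^2*z - z^3 - x*y + 3*z
tr(a b^-2 a b a b) = tr(a b a b a b^-1)*tr(b) - tr(a b a b a) = x*y^2*z^2 - y^3*z - y*z^3 - x*y^2 - x*z^2 + 4*y*z + x
tr(a b a b^-1 a b^-2) = tr(a b^-2 a b a)*tr(b) - tr(a b^-2 a b a b) = x^2*y^3*z - x*y^4 - 2*x*y^2*z^2 - x^2*y*z + y^3*z + y*z^3 + 3*x*y^2 + x*z^2 - 3*y*z - x
tr(a b a b^-1 a) = tr(a^2 b a)*tr(b) - tr(a^2 b a b) = x^2*y*z - x*y^2 - x*z^2 + x
tr(a b a b^-1 a b^-1) = tr(a b a b^-1 a)*tr(b) - tr(a b a b^-1 a b) = x^2*y^2*z - x*y^3 - 2*x*y*z^2 + y^2*z + z^3 + 2*x*y - 3*z
next, tr(b^-1 a b^-3 a b a) = tr(a b a b^-1 a b^-2)*tr(b) - tr(a b a b^-1 a b^-1) = x^2*y^4*z - x*y^5 - 2*x*y^3*z^2 - 2*x^2*y^2*z + y^4*z + y^2*z^3 + 4*x*y^3 + 3*x*y*z^2 - 4*y^2*z - z^3 - 3*x*y + 3*z

x^2*y^4*z - x*y^5 - 2*x*y^3*z^2 - 2*x^2*y^2*z + y^4*z + y^2*z^3 + 4*x*y^3 + 3*x*y*z^2 - 4*y^2*z - z^3 - 3*x*y + 3*z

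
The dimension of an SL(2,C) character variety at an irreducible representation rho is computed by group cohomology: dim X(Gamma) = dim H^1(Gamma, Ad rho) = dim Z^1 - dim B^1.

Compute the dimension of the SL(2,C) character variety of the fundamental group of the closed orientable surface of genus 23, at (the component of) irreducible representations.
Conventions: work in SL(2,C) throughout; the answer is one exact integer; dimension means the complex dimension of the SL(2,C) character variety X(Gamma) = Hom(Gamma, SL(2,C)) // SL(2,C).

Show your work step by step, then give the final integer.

132

The genus-23 surface group: 2g = 46 generators, one relator prod [a_i, b_i].
A cocycle assigns one sl_2 vector per generator subject to the relator condition d_2(z) = 0: dim of the unconstrained space is 3*2g = 138.
At an irreducible rho, H^2 = coker(d_2) vanishes (Poincare duality: H^2 is dual to H^0 = invariants = 0), so d_2 is surjective onto sl_2 and dim Z^1 = 138 - 3 = 135.
As always at irreducible rho, dim B^1 = 3.
dim H^1 = 135 - 3 = 132 = dim X.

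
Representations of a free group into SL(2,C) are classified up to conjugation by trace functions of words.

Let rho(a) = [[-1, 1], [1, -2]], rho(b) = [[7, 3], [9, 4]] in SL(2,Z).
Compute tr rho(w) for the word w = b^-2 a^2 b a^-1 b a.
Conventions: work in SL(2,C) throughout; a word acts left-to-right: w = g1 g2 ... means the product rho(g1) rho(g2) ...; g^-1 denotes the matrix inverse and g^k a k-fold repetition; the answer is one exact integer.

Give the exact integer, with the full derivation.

rho(b^-1) = [[4, -3], [-9, 7]]
... * rho(b^-1) = [[4, -3], [-9, 7]]  ->  [[43, -33], [-99, 76]]
... * rho(a) = [[-1, 1], [1, -2]]  ->  [[-76, 109], [175, -251]]
... * rho(a) = [[-1, 1], [1, -2]]  ->  [[185, -294], [-426, 677]]
... * rho(b) = [[7, 3], [9, 4]]  ->  [[-1351, -621], [3111, 1430]]
... * rho(a^-1) = [[-2, -1], [-1, -1]]  ->  [[3323, 1972], [-7652, -4541]]
... * rho(b) = [[7, 3], [9, 4]]  ->  [[41009, 17857], [-94433, -41120]]
... * rho(a) = [[-1, 1], [1, -2]]  ->  [[-23152, 5295], [53313, -12193]]
tr = -23152 + -12193 = -35345

-35345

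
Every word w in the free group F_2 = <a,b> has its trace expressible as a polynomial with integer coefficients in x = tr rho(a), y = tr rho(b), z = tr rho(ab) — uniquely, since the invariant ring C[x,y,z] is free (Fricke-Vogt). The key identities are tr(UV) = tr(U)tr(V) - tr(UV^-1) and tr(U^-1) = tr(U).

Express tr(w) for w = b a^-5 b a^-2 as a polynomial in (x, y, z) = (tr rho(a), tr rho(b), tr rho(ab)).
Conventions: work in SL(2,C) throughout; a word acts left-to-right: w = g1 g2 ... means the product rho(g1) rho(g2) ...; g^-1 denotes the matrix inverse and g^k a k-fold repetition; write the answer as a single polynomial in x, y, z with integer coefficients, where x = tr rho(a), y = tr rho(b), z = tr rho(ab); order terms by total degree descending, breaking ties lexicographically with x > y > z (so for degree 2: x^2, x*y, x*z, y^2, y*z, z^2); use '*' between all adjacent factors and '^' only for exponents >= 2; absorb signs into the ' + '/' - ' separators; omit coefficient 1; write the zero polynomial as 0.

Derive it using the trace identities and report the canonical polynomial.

use: trace(b^2) = trace(b) * trace(b) - trace(1) = y^2 - 2
trace(b^2 a) = trace(b) * trace(a b) - trace(a) = y*z - x
trace(a^-1 b^2) = trace(b^2) * trace(a) - trace(b^2 a) = x*y^2 - y*z - x
trace(a^-2 b^2) = trace(a^-1 b^2) * trace(a) - trace(a^-1 b^2 a) = x^2*y^2 - x*y*z - x^2 - y^2 + 2
use: trace(a^-3 b^2) = trace(a^-2 b^2) * trace(a) - trace(a^-2 b^2 a) = x^3*y^2 - x^2*y*z - x^3 - 2*x*y^2 + y*z + 3*x
apply: trace(b a^-4 b) = trace(a^-3 b^2) * trace(a) - trace(a^-3 b^2 a) = x^4*y^2 - x^3*y*z - x^4 - 3*x^2*y^2 + 2*x*y*z + 4*x^2 + y^2 - 2
trace(b a b a) = trace(b a) * trace(b a) - trace(1) = z^2 - 2
trace(b a b a^-1) = trace(b a b) * trace(a) - trace(b a b a) = x*y*z - x^2 - z^2 + 2
trace(b a b a^-2) = trace(b a b a^-1) * trace(a) - trace(b a b) = x^2*y*z - x^3 - x*z^2 - y*z + 3*x
trace(a^-3 b a b) = trace(b a b a^-2) * trace(a) - trace(b a b a^-1) = x^3*y*z - x^4 - x^2*z^2 - 2*x*y*z + 4*x^2 + z^2 - 2
use: trace(b a^-4 b a) = trace(a^-3 b a b) * trace(a) - trace(a^-3 b a b a) = x^4*y*z - x^5 - x^3*z^2 - 3*x^2*y*z + 5*x^3 + 2*x*z^2 + y*z - 5*x
use: trace(a^-1 b a^-1 b a^-3) = trace(b a^-4 b) * trace(a) - trace(b a^-4 b a) = x^5*y^2 - 2*x^4*y*z - 3*x^3*y^2 + x^3*z^2 + 5*x^2*y*z - x^3 + x*y^2 - 2*x*z^2 - y*z + 3*x
trace(a^-1 b a^-1 b) = trace(b a^-1 b) * trace(a) - trace(b a^-1 b a) = x^2*y^2 - 2*x*y*z + z^2 - 2
trace(b a^-1 b a^-2) = trace(a^-1 b a^-1 b) * trace(a) - trace(a^-1 b a^-1 b a) = x^3*y^2 - 2*x^2*y*z - x*y^2 + x*z^2 + y*z - x
apply: trace(a^-1 b a^-1 b a^-2) = trace(b a^-1 b a^-2) * trace(a) - trace(b a^-1 b a^-1) = x^4*y^2 - 2*x^3*y*z - 2*x^2*y^2 + x^2*z^2 + 3*x*y*z - x^2 - z^2 + 2
trace(b a^-5 b a^-1) = trace(a^-1 b a^-1 b a^-3) * trace(a) - trace(a^-1 b a^-1 b a^-2) = x^6*y^2 - 2*x^5*y*z - 4*x^4*y^2 + x^4*z^2 + 7*x^3*y*z - x^4 + 3*x^2*y^2 - 3*x^2*z^2 - 4*x*y*z + 4*x^2 + z^2 - 2
trace(b a^-5 b) = trace(a^-2 b^2 a^-2) * trace(a) - trace(a^-2 b^2 a^-1) = x^5*y^2 - x^4*y*z - x^5 - 4*x^3*y^2 + 3*x^2*y*z + 5*x^3 + 3*x*y^2 - y*z - 5*x
apply: trace(b a^-5 b a^-2) = trace(b a^-5 b a^-1) * trace(a) - trace(b a^-5 b) = x^7*y^2 - 2*x^6*y*z - 5*x^5*y^2 + x^5*z^2 + 8*x^4*y*z + 7*x^3*y^2 - 3*x^3*z^2 - 7*x^2*y*z - x^3 - 3*x*y^2 + x*z^2 + y*z + 3*x

x^7*y^2 - 2*x^6*y*z - 5*x^5*y^2 + x^5*z^2 + 8*x^4*y*z + 7*x^3*y^2 - 3*x^3*z^2 - 7*x^2*y*z - x^3 - 3*x*y^2 + x*z^2 + y*z + 3*x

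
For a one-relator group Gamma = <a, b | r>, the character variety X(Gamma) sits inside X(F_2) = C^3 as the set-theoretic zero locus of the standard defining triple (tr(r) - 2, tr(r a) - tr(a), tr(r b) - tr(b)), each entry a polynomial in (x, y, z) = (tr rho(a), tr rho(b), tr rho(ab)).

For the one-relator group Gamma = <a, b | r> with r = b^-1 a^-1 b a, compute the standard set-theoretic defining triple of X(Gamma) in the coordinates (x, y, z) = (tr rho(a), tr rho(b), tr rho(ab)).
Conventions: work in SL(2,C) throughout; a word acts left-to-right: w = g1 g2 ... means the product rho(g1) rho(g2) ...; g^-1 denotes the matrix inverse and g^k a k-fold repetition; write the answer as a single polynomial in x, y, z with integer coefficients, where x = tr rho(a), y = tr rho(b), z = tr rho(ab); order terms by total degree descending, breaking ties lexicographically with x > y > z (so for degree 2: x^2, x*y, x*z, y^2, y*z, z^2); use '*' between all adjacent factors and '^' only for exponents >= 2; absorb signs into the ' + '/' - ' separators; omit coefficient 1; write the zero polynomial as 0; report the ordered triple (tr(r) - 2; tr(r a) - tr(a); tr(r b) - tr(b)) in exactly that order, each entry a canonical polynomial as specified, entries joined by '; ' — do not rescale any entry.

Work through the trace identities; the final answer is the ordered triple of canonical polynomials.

-x*y*z + x^2 + y^2 + z^2 - 4; -x^2*y*z + x^3 + x*y^2 + x*z^2 - 4*x; 0

trace(a b a) = trace(a)*trace(b a) - trace(b) = x*z - y
next, trace(a b a b) = trace(a b)*trace(a b) - trace(1) = z^2 - 2
and trace(b a b^-1 a) = trace(a b a)*trace(b) - trace(a b a b) = x*y*z - y^2 - z^2 + 2
next, trace(b^-1 a^-1 b a) = trace(b a b^-1)*trace(a) - trace(b a b^-1 a) = -x*y*z + x^2 + y^2 + z^2 - 2
trace(a^2) = trace(a)*trace(a) - trace(1)   [square of a] = x^2 - 2
trace(b a^2 b) = trace(b)*trace(a^2 b) - trace(a^2)   [square of b] = x*y*z - x^2 - y^2 + 2
trace(b a b) = trace(b)*trace(a b) - trace(a)   [square of b] = y*z - x
trace(b a^2 b a) = trace(a)*trace(b a b a) - trace(b a b)   [square of a] = x*z^2 - y*z - x
and trace(a^-1 b a^2 b) = trace(b a^2 b)*trace(a) - trace(b a^2 b a)   [inverse elimination on a] = x^2*y*z - x^3 - x*y^2 - x*z^2 + y*z + 3*x
next, trace(b^-1 a^-1 b a^2) = trace(a^-1 b a^2)*trace(b) - trace(a^-1 b a^2 b)   [inverse elimination on b] = -x^2*y*z + x^3 + x*y^2 + x*z^2 - 3*x
assemble the triple (trace(r) - 2; trace(r a) - x; trace(r b) - y)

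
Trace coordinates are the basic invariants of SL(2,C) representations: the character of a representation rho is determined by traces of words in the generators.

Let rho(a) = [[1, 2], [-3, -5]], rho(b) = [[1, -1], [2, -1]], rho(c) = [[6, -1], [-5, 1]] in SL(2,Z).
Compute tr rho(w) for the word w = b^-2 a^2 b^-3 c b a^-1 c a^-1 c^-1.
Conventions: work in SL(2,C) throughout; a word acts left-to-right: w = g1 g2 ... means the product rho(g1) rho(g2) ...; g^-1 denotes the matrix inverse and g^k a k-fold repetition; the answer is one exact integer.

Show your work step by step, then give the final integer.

rho(b^-1) = [[-1, 1], [-2, 1]]
... * rho(b^-1) = [[-1, 1], [-2, 1]]  ->  [[-1, 0], [0, -1]]
... * rho(a) = [[1, 2], [-3, -5]]  ->  [[-1, -2], [3, 5]]
... * rho(a) = [[1, 2], [-3, -5]]  ->  [[5, 8], [-12, -19]]
... * rho(b^-1) = [[-1, 1], [-2, 1]]  ->  [[-21, 13], [50, -31]]
... * rho(b^-1) = [[-1, 1], [-2, 1]]  ->  [[-5, -8], [12, 19]]
... * rho(b^-1) = [[-1, 1], [-2, 1]]  ->  [[21, -13], [-50, 31]]
... * rho(c) = [[6, -1], [-5, 1]]  ->  [[191, -34], [-455, 81]]
... * rho(b) = [[1, -1], [2, -1]]  ->  [[123, -157], [-293, 374]]
... * rho(a^-1) = [[-5, -2], [3, 1]]  ->  [[-1086, -403], [2587, 960]]
... * rho(c) = [[6, -1], [-5, 1]]  ->  [[-4501, 683], [10722, -1627]]
... * rho(a^-1) = [[-5, -2], [3, 1]]  ->  [[24554, 9685], [-58491, -23071]]
... * rho(c^-1) = [[1, 1], [5, 6]]  ->  [[72979, 82664], [-173846, -196917]]
tr = 72979 + -196917 = -123938

-123938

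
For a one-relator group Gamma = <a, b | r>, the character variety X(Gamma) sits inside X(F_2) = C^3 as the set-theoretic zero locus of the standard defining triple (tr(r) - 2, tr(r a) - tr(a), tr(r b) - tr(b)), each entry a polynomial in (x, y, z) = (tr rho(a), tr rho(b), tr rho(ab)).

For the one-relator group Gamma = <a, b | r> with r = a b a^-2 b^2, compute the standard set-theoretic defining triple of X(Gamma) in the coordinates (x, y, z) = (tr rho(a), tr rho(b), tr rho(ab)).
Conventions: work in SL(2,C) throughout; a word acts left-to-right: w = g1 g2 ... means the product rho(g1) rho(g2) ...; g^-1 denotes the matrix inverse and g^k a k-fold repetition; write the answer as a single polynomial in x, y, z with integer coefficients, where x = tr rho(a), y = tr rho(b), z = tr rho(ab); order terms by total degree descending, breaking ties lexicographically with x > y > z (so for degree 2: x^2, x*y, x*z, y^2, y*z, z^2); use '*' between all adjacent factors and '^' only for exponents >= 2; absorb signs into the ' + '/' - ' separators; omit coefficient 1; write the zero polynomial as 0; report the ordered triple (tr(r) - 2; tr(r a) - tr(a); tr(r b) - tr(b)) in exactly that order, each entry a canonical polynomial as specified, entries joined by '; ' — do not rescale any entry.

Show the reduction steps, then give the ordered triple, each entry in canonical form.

x^2*y^2*z - x^3*y - x*y*z^2 - y^2*z + 2*x*y + z - 2; x^3*y^2*z - x^4*y - x^2*y^3 - x^2*y*z^2 + 4*x^2*y + y^3 - x - 3*y; x^2*y^3*z - x^3*y^2 - x*y^2*z^2 - x^2*y*z - y^3*z + x^3 + 2*x*y^2 + x*z^2 + 2*y*z - 3*x - y

and trace(b a b) = trace(b) * trace(a b) - trace(a)   [square of b] = y*z - x
trace(b^2 a b) = trace(b) * trace(b a b) - trace(b a)   [square of b] = y^2*z - x*y - z
and trace(a b a b) = trace(a b) * trace(a b) - trace(1)   [split at a repeated a] = z^2 - 2
next, trace(a b a) = trace(a) * trace(b a) - trace(b)   [square of a] = x*z - y
trace(b^2 a b a) = trace(b) * trace(a b a b) - trace(a b a)   [square of b] = y*z^2 - x*z - y
next, trace(a^-1 b^2 a b) = trace(b^2 a b) * trace(a) - trace(b^2 a b a)   [inverse elimination on a] = x*y^2*z - x^2*y - y*z^2 + y
next, trace(a b a^-2 b^2) = trace(a^-1 b^2 a b) * trace(a) - trace(a^-1 b^2 a b a)   [inverse elimination on a] = x^2*y^2*z - x^3*y - x*y*z^2 - y^2*z + 2*x*y + z
trace(b^2) = trace(b) * trace(b) - trace(1) = y^2 - 2
next, trace(b^3) = trace(b) * trace(b^2) - trace(b) = y^3 - 3*y
and trace(b^2 a^2 b) = trace(a) * trace(b^3 a) - trace(b^3) = x*y^2*z - x^2*y - y^3 - x*z + 3*y
next, trace(a^2 b a b) = trace(a) * trace(b a b a) - trace(b a b) = x*z^2 - y*z - x
and trace(a^2 b a) = trace(a) * trace(b a^2) - trace(b a) = x^2*z - x*y - z
trace(b^2 a^2 b a) = trace(b) * trace(a^2 b a b) - trace(a^2 b a) = x*y*z^2 - x^2*z - y^2*z + z
trace(a^-1 b^2 a^2 b) = trace(b^2 a^2 b) * trace(a) - trace(b^2 a^2 b a) = x^2*y^2*z - x^3*y - x*y^3 - x*y*z^2 + y^2*z + 3*x*y - z
next, trace(a b a^-2 b^2 a) = trace(a^-1 b^2 a^2 b) * trace(a) - trace(a^-1 b^2 a^2 b a) = x^3*y^2*z - x^4*y - x^2*y^3 - x^2*y*z^2 + 4*x^2*y + y^3 - 3*y
trace(b^3 a b) = trace(b) * trace(b^2 a b) - trace(b^2 a)  (reduce the b square) = y^3*z - x*y^2 - 2*y*z + x
trace(b^3 a b a) = trace(b) * trace(b a b a b) - trace(b a b a)  (reduce the b square) = y^2*z^2 - x*y*z - y^2 - z^2 + 2
trace(b^3 a b a^-1) = trace(b^3 a b) * trace(a) - trace(b^3 a b a)  (eliminate a^-1) = x*y^3*z - x^2*y^2 - y^2*z^2 - x*y*z + x^2 + y^2 + z^2 - 2
trace(a b a^-2 b^3) = trace(b^3 a b a^-1) * trace(a) - trace(b^3 a b)  (eliminate a^-1) = x^2*y^3*z - x^3*y^2 - x*y^2*z^2 - x^2*y*z - y^3*z + x^3 + 2*x*y^2 + x*z^2 + 2*y*z - 3*x
assemble the triple (trace(r) - 2; trace(r a) - x; trace(r b) - y)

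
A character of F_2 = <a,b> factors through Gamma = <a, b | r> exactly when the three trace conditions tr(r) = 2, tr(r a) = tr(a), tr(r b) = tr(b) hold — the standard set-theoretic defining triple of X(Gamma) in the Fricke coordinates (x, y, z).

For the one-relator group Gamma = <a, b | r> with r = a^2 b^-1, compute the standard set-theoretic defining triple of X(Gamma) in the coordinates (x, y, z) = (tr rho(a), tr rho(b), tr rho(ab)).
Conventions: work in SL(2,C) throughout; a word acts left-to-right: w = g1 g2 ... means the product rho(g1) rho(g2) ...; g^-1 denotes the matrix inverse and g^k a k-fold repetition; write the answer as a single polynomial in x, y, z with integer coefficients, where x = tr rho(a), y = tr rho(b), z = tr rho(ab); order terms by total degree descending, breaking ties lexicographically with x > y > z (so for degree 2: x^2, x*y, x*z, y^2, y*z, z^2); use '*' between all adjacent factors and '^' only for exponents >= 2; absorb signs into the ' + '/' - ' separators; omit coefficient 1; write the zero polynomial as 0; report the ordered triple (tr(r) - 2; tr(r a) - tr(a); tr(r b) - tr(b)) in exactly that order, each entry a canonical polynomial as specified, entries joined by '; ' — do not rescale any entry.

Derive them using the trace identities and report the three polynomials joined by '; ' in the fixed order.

tr(a^2) = tr(a)*tr(a) - tr(1)   [square of a] = x^2 - 2
tr(a^2 b) = tr(a)*tr(b a) - tr(b)   [square of a] = x*z - y
tr(a^2 b^-1) = tr(a^2)*tr(b) - tr(a^2 b)   [inverse elimination on b] = x^2*y - x*z - y
tr(a^3) = tr(a)*tr(a^2) - tr(a)  (reduce the a square) = x^3 - 3*x
tr(a^3 b) = tr(a)*tr(a b a) - tr(a b)  (reduce the a square) = x^2*z - x*y - z
tr(a^2 b^-1 a) = tr(a^3)*tr(b) - tr(a^3 b)  (eliminate b^-1) = x^3*y - x^2*z - 2*x*y + z
assemble the triple (tr(r) - 2; tr(r a) - x; tr(r b) - y)

x^2*y - x*z - y - 2; x^3*y - x^2*z - 2*x*y - x + z; x^2 - y - 2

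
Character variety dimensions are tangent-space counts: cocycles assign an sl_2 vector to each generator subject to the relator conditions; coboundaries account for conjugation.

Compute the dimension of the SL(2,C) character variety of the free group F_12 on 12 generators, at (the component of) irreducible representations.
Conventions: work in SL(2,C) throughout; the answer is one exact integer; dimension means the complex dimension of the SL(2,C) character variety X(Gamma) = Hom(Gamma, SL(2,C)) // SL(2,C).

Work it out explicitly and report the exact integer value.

Gamma = F_12 has 12 generators and no relators.
A cocycle picks one sl_2 vector per generator freely, giving dim Z^1 = 3*12 = 36.
At an irreducible rho the centralizer of the image in sl_2 is 0, so the coboundary map sl_2 -> Z^1 is injective: dim B^1 = 3.
dim X = dim H^1 = dim Z^1 - dim B^1 = 36 - 3 = 33.

33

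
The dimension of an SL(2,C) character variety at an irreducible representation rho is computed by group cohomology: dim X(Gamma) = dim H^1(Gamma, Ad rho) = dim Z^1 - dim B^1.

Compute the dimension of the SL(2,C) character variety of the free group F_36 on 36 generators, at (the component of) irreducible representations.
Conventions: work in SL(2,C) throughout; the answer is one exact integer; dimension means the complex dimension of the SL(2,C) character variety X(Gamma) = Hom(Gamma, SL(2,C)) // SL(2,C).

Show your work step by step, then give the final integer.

The free group F_36: 36 generators, no relators.
Z^1(Gamma, Ad rho) = (sl_2)^36: a cocycle is a free choice of one sl_2 vector per generator, so dim Z^1 = 3*36 = 108.
At an irreducible rho the centralizer of the image in sl_2 is 0, so the coboundary map sl_2 -> Z^1 is injective: dim B^1 = 3.
dim X = dim H^1 = dim Z^1 - dim B^1 = 108 - 3 = 105.

105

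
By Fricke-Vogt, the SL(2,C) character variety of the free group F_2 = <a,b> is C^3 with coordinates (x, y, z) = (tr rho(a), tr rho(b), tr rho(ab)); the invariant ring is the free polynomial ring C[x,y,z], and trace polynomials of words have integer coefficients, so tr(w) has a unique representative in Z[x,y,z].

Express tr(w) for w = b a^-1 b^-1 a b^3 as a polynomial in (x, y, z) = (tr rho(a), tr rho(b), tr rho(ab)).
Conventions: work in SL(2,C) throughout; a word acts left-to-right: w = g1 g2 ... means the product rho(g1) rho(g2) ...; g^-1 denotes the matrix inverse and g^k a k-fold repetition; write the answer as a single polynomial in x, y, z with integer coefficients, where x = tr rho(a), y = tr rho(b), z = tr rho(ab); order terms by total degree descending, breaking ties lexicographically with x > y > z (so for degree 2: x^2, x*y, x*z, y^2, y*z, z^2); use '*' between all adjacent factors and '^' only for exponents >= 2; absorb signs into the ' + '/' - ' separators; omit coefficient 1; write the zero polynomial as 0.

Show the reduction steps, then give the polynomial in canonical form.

tr(b^2) = tr(b) tr(b) - tr(1) = y^2 - 2
use: tr(b^3) = tr(b) tr(b^2) - tr(b) = y^3 - 3*y
apply: tr(b^4) = tr(b) tr(b^3) - tr(b^2) = y^4 - 4*y^2 + 2
use: tr(b a b) = tr(b) tr(a b) - tr(a) = y*z - x
use: tr(a b^3) = tr(b) tr(b a b) - tr(b a) = y^2*z - x*y - z
tr(b a b^3) = tr(b) tr(a b^3) - tr(a b^2) = y^3*z - x*y^2 - 2*y*z + x
use: tr(b a b^4) = tr(b) tr(b a b^3) - tr(b a b^2) = y^4*z - x*y^3 - 3*y^2*z + 2*x*y + z
tr(a b a b) = tr(a b) tr(a b) - tr(1)   [split at repeated a] = z^2 - 2
tr(a b a) = tr(a) tr(b a) - tr(b) = x*z - y
apply: tr(b a b a b) = tr(b) tr(a b a b) - tr(a b a) = y*z^2 - x*z - y
tr(b a b a b^2) = tr(b) tr(b a b a b) - tr(b a b a) = y^2*z^2 - x*y*z - y^2 - z^2 + 2
tr(b a b^4 a) = tr(b) tr(b a b a b^2) - tr(b a b a b) = y^3*z^2 - x*y^2*z - y^3 - 2*y*z^2 + x*z + 3*y
tr(a b^4 a^-1 b) = tr(b a b^4) tr(a) - tr(b a b^4 a) = x*y^4*z - x^2*y^3 - y^3*z^2 - 2*x*y^2*z + 2*x^2*y + y^3 + 2*y*z^2 - 3*y
apply: tr(b a^-1 b^-1 a b^3) = tr(a b^4 a^-1) tr(b) - tr(a b^4 a^-1 b) = -x*y^4*z + x^2*y^3 + y^5 + y^3*z^2 + 2*x*y^2*z - 2*x^2*y - 5*y^3 - 2*y*z^2 + 5*y

-x*y^4*z + x^2*y^3 + y^5 + y^3*z^2 + 2*x*y^2*z - 2*x^2*y - 5*y^3 - 2*y*z^2 + 5*y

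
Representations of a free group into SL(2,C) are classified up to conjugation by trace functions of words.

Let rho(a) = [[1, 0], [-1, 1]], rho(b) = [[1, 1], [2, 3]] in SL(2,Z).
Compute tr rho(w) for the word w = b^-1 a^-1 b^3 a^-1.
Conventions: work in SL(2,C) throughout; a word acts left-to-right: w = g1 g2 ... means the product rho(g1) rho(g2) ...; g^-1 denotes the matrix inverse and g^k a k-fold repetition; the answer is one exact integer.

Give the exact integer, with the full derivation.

7

rho(b^-1) = [[3, -1], [-2, 1]]
... * rho(a^-1) = [[1, 0], [1, 1]]  ->  [[2, -1], [-1, 1]]
... * rho(b) = [[1, 1], [2, 3]]  ->  [[0, -1], [1, 2]]
... * rho(b) = [[1, 1], [2, 3]]  ->  [[-2, -3], [5, 7]]
... * rho(b) = [[1, 1], [2, 3]]  ->  [[-8, -11], [19, 26]]
... * rho(a^-1) = [[1, 0], [1, 1]]  ->  [[-19, -11], [45, 26]]
tr = -19 + 26 = 7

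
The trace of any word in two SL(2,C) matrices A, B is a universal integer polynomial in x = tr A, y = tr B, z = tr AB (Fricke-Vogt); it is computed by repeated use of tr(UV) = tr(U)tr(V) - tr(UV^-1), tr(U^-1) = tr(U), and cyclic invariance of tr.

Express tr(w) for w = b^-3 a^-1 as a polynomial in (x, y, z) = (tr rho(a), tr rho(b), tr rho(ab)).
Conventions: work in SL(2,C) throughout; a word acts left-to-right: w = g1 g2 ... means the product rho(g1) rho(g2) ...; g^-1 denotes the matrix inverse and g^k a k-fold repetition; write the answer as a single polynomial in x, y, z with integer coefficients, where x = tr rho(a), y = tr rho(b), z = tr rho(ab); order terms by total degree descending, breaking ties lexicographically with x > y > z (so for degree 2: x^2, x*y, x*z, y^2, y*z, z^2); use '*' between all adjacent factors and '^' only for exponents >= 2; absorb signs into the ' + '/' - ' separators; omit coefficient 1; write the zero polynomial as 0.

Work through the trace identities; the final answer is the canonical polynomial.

tr(a^-1) = tr(a) = x
tr(a^-1 b) = tr(b)*tr(a) - tr(b a) = x*y - z
next, tr(b^-1 a^-1) = tr(a^-1)*tr(b) - tr(a^-1 b) = z
next, tr(b^-1 a^-1 b^-1) = tr(b^-1 a^-1)*tr(b) - tr(b^-1 a^-1 b) = y*z - x
next, tr(b^-3 a^-1) = tr(b^-1 a^-1 b^-1)*tr(b) - tr(b^-1 a^-1) = y^2*z - x*y - z

y^2*z - x*y - z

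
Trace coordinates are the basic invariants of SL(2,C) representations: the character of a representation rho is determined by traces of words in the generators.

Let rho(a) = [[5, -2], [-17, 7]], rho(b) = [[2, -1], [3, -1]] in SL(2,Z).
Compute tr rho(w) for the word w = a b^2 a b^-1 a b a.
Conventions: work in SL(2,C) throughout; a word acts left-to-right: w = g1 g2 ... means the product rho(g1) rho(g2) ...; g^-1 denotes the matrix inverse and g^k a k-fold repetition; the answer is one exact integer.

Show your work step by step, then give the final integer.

rho(a) = [[5, -2], [-17, 7]]
... * rho(b) = [[2, -1], [3, -1]]  ->  [[4, -3], [-13, 10]]
... * rho(b) = [[2, -1], [3, -1]]  ->  [[-1, -1], [4, 3]]
... * rho(a) = [[5, -2], [-17, 7]]  ->  [[12, -5], [-31, 13]]
... * rho(b^-1) = [[-1, 1], [-3, 2]]  ->  [[3, 2], [-8, -5]]
... * rho(a) = [[5, -2], [-17, 7]]  ->  [[-19, 8], [45, -19]]
... * rho(b) = [[2, -1], [3, -1]]  ->  [[-14, 11], [33, -26]]
... * rho(a) = [[5, -2], [-17, 7]]  ->  [[-257, 105], [607, -248]]
tr = -257 + -248 = -505

-505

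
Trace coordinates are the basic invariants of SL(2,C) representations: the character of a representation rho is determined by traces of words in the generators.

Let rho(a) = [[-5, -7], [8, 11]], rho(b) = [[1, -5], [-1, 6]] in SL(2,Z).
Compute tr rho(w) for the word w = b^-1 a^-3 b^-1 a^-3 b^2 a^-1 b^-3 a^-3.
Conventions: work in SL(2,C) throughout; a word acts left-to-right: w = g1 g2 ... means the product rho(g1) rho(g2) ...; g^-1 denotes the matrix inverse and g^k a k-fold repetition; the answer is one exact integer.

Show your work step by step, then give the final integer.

rho(b^-1) = [[6, 5], [1, 1]]
... * rho(a^-1) = [[11, 7], [-8, -5]]  ->  [[26, 17], [3, 2]]
... * rho(a^-1) = [[11, 7], [-8, -5]]  ->  [[150, 97], [17, 11]]
... * rho(a^-1) = [[11, 7], [-8, -5]]  ->  [[874, 565], [99, 64]]
... * rho(b^-1) = [[6, 5], [1, 1]]  ->  [[5809, 4935], [658, 559]]
... * rho(a^-1) = [[11, 7], [-8, -5]]  ->  [[24419, 15988], [2766, 1811]]
... * rho(a^-1) = [[11, 7], [-8, -5]]  ->  [[140705, 90993], [15938, 10307]]
... * rho(a^-1) = [[11, 7], [-8, -5]]  ->  [[819811, 529970], [92862, 60031]]
... * rho(b) = [[1, -5], [-1, 6]]  ->  [[289841, -919235], [32831, -104124]]
... * rho(b) = [[1, -5], [-1, 6]]  ->  [[1209076, -6964615], [136955, -788899]]
... * rho(a^-1) = [[11, 7], [-8, -5]]  ->  [[69016756, 43286607], [7817697, 4903180]]
... * rho(b^-1) = [[6, 5], [1, 1]]  ->  [[457387143, 388370387], [51809362, 43991665]]
... * rho(b^-1) = [[6, 5], [1, 1]]  ->  [[3132693245, 2675306102], [354847837, 303038475]]
... * rho(b^-1) = [[6, 5], [1, 1]]  ->  [[21471465572, 18338772327], [2432125497, 2077277660]]
... * rho(a^-1) = [[11, 7], [-8, -5]]  ->  [[89475942676, 58606397369], [10135159187, 6638490179]]
... * rho(a^-1) = [[11, 7], [-8, -5]]  ->  [[515384190484, 333299611887], [58378829625, 37753663414]]
... * rho(a^-1) = [[11, 7], [-8, -5]]  ->  [[3002829200228, 1941191273953], [340137818563, 219883490305]]
tr = 3002829200228 + 219883490305 = 3222712690533

3222712690533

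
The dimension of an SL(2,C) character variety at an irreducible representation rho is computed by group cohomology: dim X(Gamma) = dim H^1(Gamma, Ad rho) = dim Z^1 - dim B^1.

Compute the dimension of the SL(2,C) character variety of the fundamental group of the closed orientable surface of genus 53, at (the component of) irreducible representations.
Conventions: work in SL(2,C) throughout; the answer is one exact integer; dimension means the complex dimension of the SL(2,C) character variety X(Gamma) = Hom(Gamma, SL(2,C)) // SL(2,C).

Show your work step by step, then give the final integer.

312

The genus-53 surface group: 2g = 106 generators, one relator prod [a_i, b_i].
Before the relator condition, cocycle space has dim 3*106 = 318.
H^2 = coker(d_2) is dual to H^0 = 0 at irreducible rho (Poincare duality), so d_2 is onto: dim Z^1 = 315.
dim B^1 = 3 (coboundaries, injective at irreducible rho).
dim H^1 = 315 - 3 = 312 = dim X.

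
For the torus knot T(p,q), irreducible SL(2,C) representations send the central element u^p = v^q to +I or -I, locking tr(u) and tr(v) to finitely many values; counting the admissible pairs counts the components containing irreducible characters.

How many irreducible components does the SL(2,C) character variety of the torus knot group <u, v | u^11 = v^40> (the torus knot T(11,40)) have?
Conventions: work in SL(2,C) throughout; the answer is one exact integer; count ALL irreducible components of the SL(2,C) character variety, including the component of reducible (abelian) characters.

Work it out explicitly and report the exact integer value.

Gamma = < u, v | u^11 = v^40 > (torus knot T(11,40)); the central element u^11 = v^40 acts as +I or -I in any irreducible SL(2,C) representation.
On an irreducible component, tr(u) is locked at 2*cos(pi*alpha/11) for some alpha in 1..10, and tr(v) at 2*cos(pi*beta/40) for some beta in 1..39.
Consistency of u^11 = (-1)^alpha I with v^40 = (-1)^beta I forces alpha = beta (mod 2).
Enumerate parity-matched pairs: 5*20 odd-odd plus 5*19 even-even gives 195.
Total: 195 irreducible-character components + 1 reducible (abelian) component = 196.

196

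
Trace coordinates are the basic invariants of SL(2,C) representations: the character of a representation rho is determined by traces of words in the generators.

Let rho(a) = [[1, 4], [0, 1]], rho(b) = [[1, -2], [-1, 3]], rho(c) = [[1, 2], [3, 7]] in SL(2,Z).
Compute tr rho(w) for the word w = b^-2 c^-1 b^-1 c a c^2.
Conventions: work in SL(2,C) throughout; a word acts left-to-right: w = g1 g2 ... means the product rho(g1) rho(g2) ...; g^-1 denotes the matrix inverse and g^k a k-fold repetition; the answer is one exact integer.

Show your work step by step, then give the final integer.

rho(b^-1) = [[3, 2], [1, 1]]
... * rho(b^-1) = [[3, 2], [1, 1]]  ->  [[11, 8], [4, 3]]
... * rho(c^-1) = [[7, -2], [-3, 1]]  ->  [[53, -14], [19, -5]]
... * rho(b^-1) = [[3, 2], [1, 1]]  ->  [[145, 92], [52, 33]]
... * rho(c) = [[1, 2], [3, 7]]  ->  [[421, 934], [151, 335]]
... * rho(a) = [[1, 4], [0, 1]]  ->  [[421, 2618], [151, 939]]
... * rho(c) = [[1, 2], [3, 7]]  ->  [[8275, 19168], [2968, 6875]]
... * rho(c) = [[1, 2], [3, 7]]  ->  [[65779, 150726], [23593, 54061]]
tr = 65779 + 54061 = 119840

119840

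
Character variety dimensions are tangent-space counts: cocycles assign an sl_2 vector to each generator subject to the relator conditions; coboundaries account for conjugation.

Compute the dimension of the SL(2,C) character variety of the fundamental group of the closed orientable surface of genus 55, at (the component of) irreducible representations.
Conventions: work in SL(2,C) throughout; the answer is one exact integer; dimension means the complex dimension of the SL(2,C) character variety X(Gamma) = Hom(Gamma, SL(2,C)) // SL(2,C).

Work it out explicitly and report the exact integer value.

pi_1 of the closed genus-55 surface has 110 generators bound by the single product-of-commutators relator.
Unconstrained cocycle data is one sl_2 vector per generator (330 dimensions), cut by the relator condition d_2(z) = 0.
d_2 is surjective at irreducible rho (its cokernel H^2 is dual to H^0 = 0), so dim Z^1 = 330 - 3 = 327.
dim B^1 = 3 (coboundaries, injective at irreducible rho).
Hence dim X = 327 - 3 = 324.

324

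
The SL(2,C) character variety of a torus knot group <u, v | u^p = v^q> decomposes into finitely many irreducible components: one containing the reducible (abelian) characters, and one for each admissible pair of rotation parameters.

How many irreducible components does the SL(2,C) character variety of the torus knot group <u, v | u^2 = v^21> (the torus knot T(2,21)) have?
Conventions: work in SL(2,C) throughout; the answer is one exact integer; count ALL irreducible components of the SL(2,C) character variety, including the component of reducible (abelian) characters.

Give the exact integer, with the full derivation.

11

In the torus knot group T(2,21), u^2 = v^21 is central, so an irreducible representation sends it to +I or -I (Schur).
This locks tr(u) to 2*cos(pi*alpha/2), alpha in 1..1, and tr(v) to 2*cos(pi*beta/21), beta in 1..20, on each component of irreducible characters.
u^2 = (-1)^alpha I and v^21 = (-1)^beta I must agree, so alpha and beta have equal parity.
Counting: 1 odd alphas x 10 odd betas + 0 even alphas x 10 even betas = 10 + 0 = 10.
components with irreducible characters: 10; plus the single component of reducible (abelian) characters: total 11.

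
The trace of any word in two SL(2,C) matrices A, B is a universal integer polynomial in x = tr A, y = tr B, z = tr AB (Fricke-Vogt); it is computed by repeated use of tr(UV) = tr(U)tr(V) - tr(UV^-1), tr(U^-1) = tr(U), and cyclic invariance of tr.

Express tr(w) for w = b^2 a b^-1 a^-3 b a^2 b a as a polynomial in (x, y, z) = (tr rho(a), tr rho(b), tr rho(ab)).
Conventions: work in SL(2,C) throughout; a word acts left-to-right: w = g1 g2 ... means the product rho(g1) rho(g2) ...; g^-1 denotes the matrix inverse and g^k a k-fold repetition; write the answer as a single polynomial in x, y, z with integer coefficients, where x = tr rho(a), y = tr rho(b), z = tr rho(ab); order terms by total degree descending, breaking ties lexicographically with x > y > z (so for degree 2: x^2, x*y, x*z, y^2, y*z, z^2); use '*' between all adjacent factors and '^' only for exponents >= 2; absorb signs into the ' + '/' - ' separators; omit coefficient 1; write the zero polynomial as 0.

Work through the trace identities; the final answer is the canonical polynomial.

apply: tr(b a b a) = tr(a b) tr(a b) - tr(1) = z^2 - 2
use: tr(b a b) = tr(b) tr(a b) - tr(a) = y*z - x
use: tr(a^2 b a b) = tr(a) tr(b a b a) - tr(b a b) = x*z^2 - y*z - x
tr(b a^2) = tr(a) tr(b a) - tr(b) = x*z - y
apply: tr(a^2 b a) = tr(a) tr(b a^2) - tr(b a) = x^2*z - x*y - z
tr(b a^2 b a b) = tr(b) tr(a^2 b a b) - tr(a^2 b a) = x*y*z^2 - x^2*z - y^2*z + z
use: tr(b a^2 b a b^2) = tr(b) tr(b a^2 b a b) - tr(b a^2 b a) = x*y^2*z^2 - x^2*y*z - y^3*z - x*z^2 + 2*y*z + x
use: tr(b a b a b a) = tr(b a) tr(b a b a) - tr(b^-1 a^-1) = z^3 - 3*z
use: tr(b a b a b) = tr(b) tr(a b a b) - tr(a b a) = y*z^2 - x*z - y
apply: tr(a b a^2 b a b) = tr(a) tr(b a b a b a) - tr(b a b a b) = x*z^3 - y*z^2 - 2*x*z + y
tr(b^2) = tr(b) tr(b) - tr(1) = y^2 - 2
tr(b a^2 b) = tr(a) tr(b^2 a) - tr(b^2) = x*y*z - x^2 - y^2 + 2
apply: tr(a b a^2 b a) = tr(a) tr(b a^2 b a) - tr(b a^2 b) = x^2*z^2 - 2*x*y*z + y^2 - 2
tr(a^2 b a b^2 a b) = tr(b) tr(a b a^2 b a b) - tr(a b a^2 b a) = x*y*z^3 - x^2*z^2 - y^2*z^2 + 2
tr(a^2 b a b^2 a) = tr(a) tr(b a b^2 a^2) - tr(b a b^2 a) = x^2*y*z^2 - x^3*z - x*y^2*z - y*z^2 + 2*x*z + y
tr(b a^2 b a b^2 a b) = tr(b) tr(a^2 b a b^2 a b) - tr(a^2 b a b^2 a) = x*y^2*z^3 - 2*x^2*y*z^2 - y^3*z^2 + x^3*z + x*y^2*z + y*z^2 - 2*x*z + y
apply: tr(a b a b a b a b) = tr(a b) tr(a b a b a b) - tr(a^-1 b^-1 a^-1 b^-1) = z^4 - 4*z^2 + 2
apply: tr(b a b^2 a b a b a) = tr(b) tr(a b a b a b a b) - tr(a b a b a b a) = y*z^4 - x*z^3 - 3*y*z^2 + 2*x*z + y
use: tr(a b^2 a b a b) = tr(b) tr(a b a b a b) - tr(a b a b a) = y*z^3 - x*z^2 - 2*y*z + x
tr(a b^2 a b a) = tr(b) tr(a b a^2 b) - tr(a b a^2) = x*y*z^2 - x^2*z - y^2*z + z
tr(b a b^2 a b a b) = tr(b) tr(a b^2 a b a b) - tr(a b^2 a b a) = y^2*z^3 - 2*x*y*z^2 + x^2*z - y^2*z + x*y - z
tr(b a^2 b a b^2 a b a) = tr(a) tr(b a b^2 a b a b a) - tr(b a b^2 a b a b) = x*y*z^4 - x^2*z^3 - y^2*z^3 - x*y*z^2 + x^2*z + y^2*z + z
tr(a^-1 b a^2 b a b^2 a b) = tr(b a^2 b a b^2 a b) tr(a) - tr(b a^2 b a b^2 a b a) = x^2*y^2*z^3 - 2*x^3*y*z^2 - x*y^3*z^2 - x*y*z^4 + x^4*z + x^2*y^2*z + x^2*z^3 + y^2*z^3 + 2*x*y*z^2 - 3*x^2*z - y^2*z + x*y - z
tr(a^-1 b a^2 b a b^2 a b^-1) = tr(a^-1 b a^2 b a b^2 a) tr(b) - tr(a^-1 b a^2 b a b^2 a b) = -x^2*y^2*z^3 + 2*x^3*y*z^2 + 2*x*y^3*z^2 + x*y*z^4 - x^4*z - 2*x^2*y^2*z - x^2*z^3 - y^4*z - y^2*z^3 - 3*x*y*z^2 + 3*x^2*z + 3*y^2*z + z
apply: tr(b a^2 b a b^2 a b^-1 a^-2) = tr(a^-1 b a^2 b a b^2 a b^-1) tr(a) - tr(a^-1 b a^2 b a b^2 a b^-1 a) = -x^3*y^2*z^3 + 2*x^4*y*z^2 + 2*x^2*y^3*z^2 + x^2*y*z^4 - x^5*z - 2*x^3*y^2*z - x^3*z^3 - x*y^4*z - x*y^2*z^3 - 4*x^2*y*z^2 + 4*x^3*z + 4*x*y^2*z + y*z^2 - x*z - y
tr(b^2 a b^-1 a^-3 b a^2 b a) = tr(b a^2 b a b^2 a b^-1 a^-2) tr(a) - tr(b a^2 b a b^2 a b^-1 a^-1) = -x^4*y^2*z^3 + 2*x^5*y*z^2 + 2*x^3*y^3*z^2 + x^3*y*z^4 - x^6*z - 2*x^4*y^2*z - x^4*z^3 - x^2*y^4*z - 6*x^3*y*z^2 - 2*x*y^3*z^2 - x*y*z^4 + 5*x^4*z + 6*x^2*y^2*z + x^2*z^3 + y^4*z + y^2*z^3 + 4*x*y*z^2 - 4*x^2*z - 3*y^2*z - x*y - z

-x^4*y^2*z^3 + 2*x^5*y*z^2 + 2*x^3*y^3*z^2 + x^3*y*z^4 - x^6*z - 2*x^4*y^2*z - x^4*z^3 - x^2*y^4*z - 6*x^3*y*z^2 - 2*x*y^3*z^2 - x*y*z^4 + 5*x^4*z + 6*x^2*y^2*z + x^2*z^3 + y^4*z + y^2*z^3 + 4*x*y*z^2 - 4*x^2*z - 3*y^2*z - x*y - z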